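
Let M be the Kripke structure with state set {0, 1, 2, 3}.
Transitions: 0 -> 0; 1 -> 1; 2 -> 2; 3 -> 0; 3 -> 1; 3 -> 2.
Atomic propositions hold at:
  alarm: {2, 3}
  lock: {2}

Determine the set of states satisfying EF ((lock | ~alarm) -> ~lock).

{0, 1, 3}

Sat(~alarm) = {0, 1}
Sat(lock | ~alarm) = {0, 1, 2}
Sat(~lock) = {0, 1, 3}
Sat((lock | ~alarm) -> ~lock) = {0, 1, 3}
EF ((lock | ~alarm) -> ~lock): least fixpoint, start Z0 = {0, 1, 3}, add states with some successor in Z. Already a fixed point.
Sat(EF ((lock | ~alarm) -> ~lock)) = {0, 1, 3}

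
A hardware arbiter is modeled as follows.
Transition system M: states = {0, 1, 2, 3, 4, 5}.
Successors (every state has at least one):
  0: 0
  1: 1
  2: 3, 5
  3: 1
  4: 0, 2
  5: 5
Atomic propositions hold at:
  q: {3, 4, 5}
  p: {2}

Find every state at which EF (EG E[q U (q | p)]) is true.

Sat(q | p) = {2, 3, 4, 5}
E[q U (q | p)]: least fixpoint, start Z0 = Sat((q | p)) = {2, 3, 4, 5}, add states in Sat(q) with some successor in Z. Already a fixed point.
Sat(E[q U (q | p)]) = {2, 3, 4, 5}
EG E[q U (q | p)]: greatest fixpoint, start Z0 = {2, 3, 4, 5}, keep only states in Sat with some successor in Z. Z1 = {2, 4, 5}; fixed.
Sat(EG E[q U (q | p)]) = {2, 4, 5}
EF (EG E[q U (q | p)]): least fixpoint, start Z0 = {2, 4, 5}, add states with some successor in Z. Already a fixed point.
Sat(EF (EG E[q U (q | p)])) = {2, 4, 5}

{2, 4, 5}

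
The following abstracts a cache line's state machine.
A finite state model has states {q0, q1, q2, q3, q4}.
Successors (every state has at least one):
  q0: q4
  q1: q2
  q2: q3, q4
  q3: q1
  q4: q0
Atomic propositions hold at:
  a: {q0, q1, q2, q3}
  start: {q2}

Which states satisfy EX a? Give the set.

{q1, q2, q3, q4}

Sat(EX a) = {s : some successor in {q0, q1, q2, q3}} = {q1, q2, q3, q4}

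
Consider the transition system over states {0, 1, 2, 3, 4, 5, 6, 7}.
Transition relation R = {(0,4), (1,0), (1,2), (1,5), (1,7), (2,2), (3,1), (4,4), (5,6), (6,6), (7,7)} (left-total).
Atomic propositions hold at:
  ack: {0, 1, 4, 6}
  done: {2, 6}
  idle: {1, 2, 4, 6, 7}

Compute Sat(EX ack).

{0, 1, 3, 4, 5, 6}

Sat(EX ack) = {s : some successor in {0, 1, 4, 6}} = {0, 1, 3, 4, 5, 6}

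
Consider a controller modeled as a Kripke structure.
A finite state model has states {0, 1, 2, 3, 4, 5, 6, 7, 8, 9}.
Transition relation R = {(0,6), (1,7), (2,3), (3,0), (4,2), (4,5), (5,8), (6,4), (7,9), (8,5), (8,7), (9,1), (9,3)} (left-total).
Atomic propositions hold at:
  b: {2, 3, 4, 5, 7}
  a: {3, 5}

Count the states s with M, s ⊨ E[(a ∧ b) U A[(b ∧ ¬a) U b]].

Sat(a ∧ b) = {3, 5}
Sat(¬a) = {0, 1, 2, 4, 6, 7, 8, 9}
Sat(b ∧ ¬a) = {2, 4, 7}
A[(b ∧ ¬a) U b]: least fixpoint, start Z0 = Sat(b) = {2, 3, 4, 5, 7}, add states in Sat(b ∧ ¬a) with every successor in Z. Already a fixed point.
Sat(A[(b ∧ ¬a) U b]) = {2, 3, 4, 5, 7}
E[(a ∧ b) U A[(b ∧ ¬a) U b]]: least fixpoint, start Z0 = Sat(A[(b ∧ ¬a) U b]) = {2, 3, 4, 5, 7}, add states in Sat(a ∧ b) with some successor in Z. Already a fixed point.
Sat(E[(a ∧ b) U A[(b ∧ ¬a) U b]]) = {2, 3, 4, 5, 7}
|Sat(E[(a ∧ b) U A[(b ∧ ¬a) U b]])| = |{2, 3, 4, 5, 7}| = 5.

5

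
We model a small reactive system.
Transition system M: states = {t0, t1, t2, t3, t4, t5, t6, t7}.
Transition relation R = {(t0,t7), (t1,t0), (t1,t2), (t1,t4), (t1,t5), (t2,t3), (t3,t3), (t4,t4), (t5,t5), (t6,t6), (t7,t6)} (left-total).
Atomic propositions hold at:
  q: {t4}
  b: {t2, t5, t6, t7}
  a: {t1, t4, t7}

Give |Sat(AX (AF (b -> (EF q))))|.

EF q: least fixpoint, start Z0 = {t4}, add states with some successor in Z. Z1 = {t1, t4}; fixed.
Sat(EF q) = {t1, t4}
Sat(b -> (EF q)) = {t0, t1, t3, t4}
AF (b -> (EF q)): least fixpoint, start Z0 = {t0, t1, t3, t4}, add states with every successor in Z. Z1 = {t0, t1, t2, t3, t4}; fixed.
Sat(AF (b -> (EF q))) = {t0, t1, t2, t3, t4}
Sat(AX (AF (b -> (EF q)))) = {s : every successor in {t0, t1, t2, t3, t4}} = {t2, t3, t4}
|Sat(AX (AF (b -> (EF q))))| = |{t2, t3, t4}| = 3.

3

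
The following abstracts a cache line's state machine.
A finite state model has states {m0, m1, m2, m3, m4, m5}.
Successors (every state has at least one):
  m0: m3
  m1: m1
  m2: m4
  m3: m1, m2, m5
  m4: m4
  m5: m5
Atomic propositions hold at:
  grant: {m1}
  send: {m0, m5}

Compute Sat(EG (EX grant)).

Sat(EX grant) = {s : some successor in {m1}} = {m1, m3}
EG (EX grant): greatest fixpoint, start Z0 = {m1, m3}, keep only states in Sat with some successor in Z. Already a fixed point.
Sat(EG (EX grant)) = {m1, m3}

{m1, m3}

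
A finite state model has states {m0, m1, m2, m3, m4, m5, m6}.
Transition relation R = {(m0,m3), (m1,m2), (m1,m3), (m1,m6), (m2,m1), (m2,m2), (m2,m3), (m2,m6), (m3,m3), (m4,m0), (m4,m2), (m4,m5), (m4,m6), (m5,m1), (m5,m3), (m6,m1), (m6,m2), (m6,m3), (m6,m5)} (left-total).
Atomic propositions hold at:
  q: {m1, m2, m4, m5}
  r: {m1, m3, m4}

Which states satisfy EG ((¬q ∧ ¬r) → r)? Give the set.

Sat(¬q) = {m0, m3, m6}
Sat(¬r) = {m0, m2, m5, m6}
Sat(¬q ∧ ¬r) = {m0, m6}
Sat((¬q ∧ ¬r) → r) = {m1, m2, m3, m4, m5}
EG ((¬q ∧ ¬r) → r): greatest fixpoint, start Z0 = {m1, m2, m3, m4, m5}, keep only states in Sat with some successor in Z. Already a fixed point.
Sat(EG ((¬q ∧ ¬r) → r)) = {m1, m2, m3, m4, m5}

{m1, m2, m3, m4, m5}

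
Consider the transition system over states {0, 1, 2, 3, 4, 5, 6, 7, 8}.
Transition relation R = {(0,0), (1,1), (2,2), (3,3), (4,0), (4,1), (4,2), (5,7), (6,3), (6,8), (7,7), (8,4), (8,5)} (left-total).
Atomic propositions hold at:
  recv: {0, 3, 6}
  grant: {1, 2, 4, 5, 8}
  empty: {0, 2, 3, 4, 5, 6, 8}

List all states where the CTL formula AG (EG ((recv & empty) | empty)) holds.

Sat(recv & empty) = {0, 3, 6}
Sat((recv & empty) | empty) = {0, 2, 3, 4, 5, 6, 8}
EG ((recv & empty) | empty): greatest fixpoint, start Z0 = {0, 2, 3, 4, 5, 6, 8}, keep only states in Sat with some successor in Z. Z1 = {0, 2, 3, 4, 6, 8}; fixed.
Sat(EG ((recv & empty) | empty)) = {0, 2, 3, 4, 6, 8}
AG (EG ((recv & empty) | empty)): greatest fixpoint, start Z0 = {0, 2, 3, 4, 6, 8}, keep only states in Sat with every successor in Z. Z1 = {0, 2, 3, 6}; Z2 = {0, 2, 3}; fixed.
Sat(AG (EG ((recv & empty) | empty))) = {0, 2, 3}

{0, 2, 3}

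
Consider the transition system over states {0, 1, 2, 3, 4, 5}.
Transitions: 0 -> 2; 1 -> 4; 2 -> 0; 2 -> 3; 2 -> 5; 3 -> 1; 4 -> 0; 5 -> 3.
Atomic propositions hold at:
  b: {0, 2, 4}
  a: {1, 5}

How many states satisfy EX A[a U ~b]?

3

Sat(~b) = {1, 3, 5}
A[a U ~b]: least fixpoint, start Z0 = Sat(~b) = {1, 3, 5}, add states in Sat(a) with every successor in Z. Already a fixed point.
Sat(A[a U ~b]) = {1, 3, 5}
Sat(EX A[a U ~b]) = {s : some successor in {1, 3, 5}} = {2, 3, 5}
|Sat(EX A[a U ~b])| = |{2, 3, 5}| = 3.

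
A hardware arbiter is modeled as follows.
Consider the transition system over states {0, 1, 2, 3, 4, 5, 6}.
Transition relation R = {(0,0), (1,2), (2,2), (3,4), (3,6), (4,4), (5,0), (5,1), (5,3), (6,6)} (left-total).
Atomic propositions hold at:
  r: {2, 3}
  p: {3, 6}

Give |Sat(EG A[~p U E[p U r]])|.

Sat(~p) = {0, 1, 2, 4, 5}
E[p U r]: least fixpoint, start Z0 = Sat(r) = {2, 3}, add states in Sat(p) with some successor in Z. Already a fixed point.
Sat(E[p U r]) = {2, 3}
A[~p U E[p U r]]: least fixpoint, start Z0 = Sat(E[p U r]) = {2, 3}, add states in Sat(~p) with every successor in Z. Z1 = {1, 2, 3}; fixed.
Sat(A[~p U E[p U r]]) = {1, 2, 3}
EG A[~p U E[p U r]]: greatest fixpoint, start Z0 = {1, 2, 3}, keep only states in Sat with some successor in Z. Z1 = {1, 2}; fixed.
Sat(EG A[~p U E[p U r]]) = {1, 2}
|Sat(EG A[~p U E[p U r]])| = |{1, 2}| = 2.

2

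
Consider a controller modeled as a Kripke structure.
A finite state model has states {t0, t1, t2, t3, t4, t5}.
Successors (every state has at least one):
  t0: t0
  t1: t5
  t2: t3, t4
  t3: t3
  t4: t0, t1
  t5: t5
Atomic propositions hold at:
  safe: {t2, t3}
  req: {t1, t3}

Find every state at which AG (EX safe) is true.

Sat(EX safe) = {s : some successor in {t2, t3}} = {t2, t3}
AG (EX safe): greatest fixpoint, start Z0 = {t2, t3}, keep only states in Sat with every successor in Z. Z1 = {t3}; fixed.
Sat(AG (EX safe)) = {t3}

{t3}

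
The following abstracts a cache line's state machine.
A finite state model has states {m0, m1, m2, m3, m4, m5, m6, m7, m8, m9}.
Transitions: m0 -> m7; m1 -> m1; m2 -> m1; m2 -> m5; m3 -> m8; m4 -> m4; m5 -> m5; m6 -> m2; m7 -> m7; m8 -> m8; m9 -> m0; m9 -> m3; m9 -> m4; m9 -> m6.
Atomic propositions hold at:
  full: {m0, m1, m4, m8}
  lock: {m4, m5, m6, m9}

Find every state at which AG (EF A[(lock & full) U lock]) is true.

{m4, m5}

Sat(lock & full) = {m4}
A[(lock & full) U lock]: least fixpoint, start Z0 = Sat(lock) = {m4, m5, m6, m9}, add states in Sat(lock & full) with every successor in Z. Already a fixed point.
Sat(A[(lock & full) U lock]) = {m4, m5, m6, m9}
EF A[(lock & full) U lock]: least fixpoint, start Z0 = {m4, m5, m6, m9}, add states with some successor in Z. Z1 = {m2, m4, m5, m6, m9}; fixed.
Sat(EF A[(lock & full) U lock]) = {m2, m4, m5, m6, m9}
AG (EF A[(lock & full) U lock]): greatest fixpoint, start Z0 = {m2, m4, m5, m6, m9}, keep only states in Sat with every successor in Z. Z1 = {m4, m5, m6}; Z2 = {m4, m5}; fixed.
Sat(AG (EF A[(lock & full) U lock])) = {m4, m5}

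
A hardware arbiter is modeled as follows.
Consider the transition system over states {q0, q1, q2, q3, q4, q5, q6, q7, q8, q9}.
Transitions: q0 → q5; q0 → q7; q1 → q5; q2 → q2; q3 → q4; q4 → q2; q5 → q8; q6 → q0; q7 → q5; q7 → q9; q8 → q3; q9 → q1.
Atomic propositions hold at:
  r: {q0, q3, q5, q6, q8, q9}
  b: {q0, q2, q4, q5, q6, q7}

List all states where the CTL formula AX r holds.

Sat(AX r) = {s : every successor in {q0, q3, q5, q6, q8, q9}} = {q1, q5, q6, q7, q8}

{q1, q5, q6, q7, q8}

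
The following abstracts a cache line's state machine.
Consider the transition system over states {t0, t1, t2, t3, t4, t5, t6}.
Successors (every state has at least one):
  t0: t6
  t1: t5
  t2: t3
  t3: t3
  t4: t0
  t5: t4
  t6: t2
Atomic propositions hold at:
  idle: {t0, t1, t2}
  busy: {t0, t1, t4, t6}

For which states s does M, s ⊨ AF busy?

AF busy: least fixpoint, start Z0 = {t0, t1, t4, t6}, add states with every successor in Z. Z1 = {t0, t1, t4, t5, t6}; fixed.
Sat(AF busy) = {t0, t1, t4, t5, t6}

{t0, t1, t4, t5, t6}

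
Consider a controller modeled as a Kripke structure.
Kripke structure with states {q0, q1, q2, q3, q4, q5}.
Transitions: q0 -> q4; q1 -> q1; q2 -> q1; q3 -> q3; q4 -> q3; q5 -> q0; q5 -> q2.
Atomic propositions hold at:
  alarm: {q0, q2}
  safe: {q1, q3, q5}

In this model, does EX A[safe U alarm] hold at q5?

Yes

A[safe U alarm]: least fixpoint, start Z0 = Sat(alarm) = {q0, q2}, add states in Sat(safe) with every successor in Z. Z1 = {q0, q2, q5}; fixed.
Sat(A[safe U alarm]) = {q0, q2, q5}
Sat(EX A[safe U alarm]) = {s : some successor in {q0, q2, q5}} = {q5}
q5 ∈ Sat(EX A[safe U alarm]) = {q5}, so the formula holds at q5.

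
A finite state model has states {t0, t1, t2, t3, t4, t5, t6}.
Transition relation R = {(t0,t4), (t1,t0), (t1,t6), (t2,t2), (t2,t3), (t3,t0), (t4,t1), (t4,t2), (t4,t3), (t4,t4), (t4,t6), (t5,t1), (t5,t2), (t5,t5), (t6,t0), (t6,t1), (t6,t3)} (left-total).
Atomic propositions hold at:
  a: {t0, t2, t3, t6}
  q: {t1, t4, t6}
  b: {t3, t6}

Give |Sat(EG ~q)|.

Sat(~q) = {t0, t2, t3, t5}
EG ~q: greatest fixpoint, start Z0 = {t0, t2, t3, t5}, keep only states in Sat with some successor in Z. Z1 = {t2, t3, t5}; Z2 = {t2, t5}; fixed.
Sat(EG ~q) = {t2, t5}
|Sat(EG ~q)| = |{t2, t5}| = 2.

2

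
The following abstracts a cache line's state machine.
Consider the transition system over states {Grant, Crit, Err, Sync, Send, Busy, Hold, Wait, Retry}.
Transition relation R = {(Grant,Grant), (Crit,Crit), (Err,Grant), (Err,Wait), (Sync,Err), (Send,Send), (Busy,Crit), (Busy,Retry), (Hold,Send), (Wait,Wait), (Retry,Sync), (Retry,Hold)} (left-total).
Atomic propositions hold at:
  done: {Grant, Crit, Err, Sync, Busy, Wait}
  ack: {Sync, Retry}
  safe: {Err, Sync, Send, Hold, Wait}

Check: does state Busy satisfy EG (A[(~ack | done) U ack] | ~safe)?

Sat(~ack) = {Grant, Crit, Err, Send, Busy, Hold, Wait}
Sat(~ack | done) = {Grant, Crit, Err, Sync, Send, Busy, Hold, Wait}
A[(~ack | done) U ack]: least fixpoint, start Z0 = Sat(ack) = {Sync, Retry}, add states in Sat(~ack | done) with every successor in Z. Already a fixed point.
Sat(A[(~ack | done) U ack]) = {Sync, Retry}
Sat(~safe) = {Grant, Crit, Busy, Retry}
Sat(A[(~ack | done) U ack] | ~safe) = {Grant, Crit, Sync, Busy, Retry}
EG (A[(~ack | done) U ack] | ~safe): greatest fixpoint, start Z0 = {Grant, Crit, Sync, Busy, Retry}, keep only states in Sat with some successor in Z. Z1 = {Grant, Crit, Busy, Retry}; Z2 = {Grant, Crit, Busy}; fixed.
Sat(EG (A[(~ack | done) U ack] | ~safe)) = {Grant, Crit, Busy}
Busy ∈ Sat(EG (A[(~ack | done) U ack] | ~safe)) = {Grant, Crit, Busy}, so the formula holds at Busy.

Yes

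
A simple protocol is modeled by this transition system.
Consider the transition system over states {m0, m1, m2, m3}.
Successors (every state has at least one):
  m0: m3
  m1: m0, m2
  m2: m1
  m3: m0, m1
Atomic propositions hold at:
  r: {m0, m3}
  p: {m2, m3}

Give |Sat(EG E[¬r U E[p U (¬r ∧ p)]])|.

2

Sat(¬r) = {m1, m2}
Sat(¬r ∧ p) = {m2}
E[p U (¬r ∧ p)]: least fixpoint, start Z0 = Sat((¬r ∧ p)) = {m2}, add states in Sat(p) with some successor in Z. Already a fixed point.
Sat(E[p U (¬r ∧ p)]) = {m2}
E[¬r U E[p U (¬r ∧ p)]]: least fixpoint, start Z0 = Sat(E[p U (¬r ∧ p)]) = {m2}, add states in Sat(¬r) with some successor in Z. Z1 = {m1, m2}; fixed.
Sat(E[¬r U E[p U (¬r ∧ p)]]) = {m1, m2}
EG E[¬r U E[p U (¬r ∧ p)]]: greatest fixpoint, start Z0 = {m1, m2}, keep only states in Sat with some successor in Z. Already a fixed point.
Sat(EG E[¬r U E[p U (¬r ∧ p)]]) = {m1, m2}
|Sat(EG E[¬r U E[p U (¬r ∧ p)]])| = |{m1, m2}| = 2.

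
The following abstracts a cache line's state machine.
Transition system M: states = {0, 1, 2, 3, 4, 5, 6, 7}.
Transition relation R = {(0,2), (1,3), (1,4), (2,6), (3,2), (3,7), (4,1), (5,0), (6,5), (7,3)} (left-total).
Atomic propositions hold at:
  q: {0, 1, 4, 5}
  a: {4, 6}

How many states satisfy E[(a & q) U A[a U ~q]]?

Sat(a & q) = {4}
Sat(~q) = {2, 3, 6, 7}
A[a U ~q]: least fixpoint, start Z0 = Sat(~q) = {2, 3, 6, 7}, add states in Sat(a) with every successor in Z. Already a fixed point.
Sat(A[a U ~q]) = {2, 3, 6, 7}
E[(a & q) U A[a U ~q]]: least fixpoint, start Z0 = Sat(A[a U ~q]) = {2, 3, 6, 7}, add states in Sat(a & q) with some successor in Z. Already a fixed point.
Sat(E[(a & q) U A[a U ~q]]) = {2, 3, 6, 7}
|Sat(E[(a & q) U A[a U ~q]])| = |{2, 3, 6, 7}| = 4.

4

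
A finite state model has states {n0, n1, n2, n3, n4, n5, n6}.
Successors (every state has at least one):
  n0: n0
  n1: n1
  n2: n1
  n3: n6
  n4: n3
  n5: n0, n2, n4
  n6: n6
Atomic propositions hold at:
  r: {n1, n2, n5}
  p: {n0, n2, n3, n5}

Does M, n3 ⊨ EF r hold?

EF r: least fixpoint, start Z0 = {n1, n2, n5}, add states with some successor in Z. Already a fixed point.
Sat(EF r) = {n1, n2, n5}
n3 ∉ Sat(EF r) = {n1, n2, n5}, so the formula does not hold at n3.

No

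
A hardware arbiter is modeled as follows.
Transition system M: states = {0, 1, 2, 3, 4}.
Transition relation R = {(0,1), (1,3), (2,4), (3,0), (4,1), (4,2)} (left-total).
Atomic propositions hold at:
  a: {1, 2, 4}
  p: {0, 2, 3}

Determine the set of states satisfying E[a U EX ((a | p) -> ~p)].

Sat(a | p) = {0, 1, 2, 3, 4}
Sat(~p) = {1, 4}
Sat((a | p) -> ~p) = {1, 4}
Sat(EX ((a | p) -> ~p)) = {s : some successor in {1, 4}} = {0, 2, 4}
E[a U EX ((a | p) -> ~p)]: least fixpoint, start Z0 = Sat(EX ((a | p) -> ~p)) = {0, 2, 4}, add states in Sat(a) with some successor in Z. Already a fixed point.
Sat(E[a U EX ((a | p) -> ~p)]) = {0, 2, 4}

{0, 2, 4}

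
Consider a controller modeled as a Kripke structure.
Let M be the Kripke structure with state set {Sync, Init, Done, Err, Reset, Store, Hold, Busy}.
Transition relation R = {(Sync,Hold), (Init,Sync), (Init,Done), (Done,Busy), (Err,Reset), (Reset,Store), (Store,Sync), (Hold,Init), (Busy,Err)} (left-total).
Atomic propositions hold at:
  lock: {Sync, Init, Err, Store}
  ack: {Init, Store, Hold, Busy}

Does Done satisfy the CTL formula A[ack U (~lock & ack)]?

Sat(~lock) = {Done, Reset, Hold, Busy}
Sat(~lock & ack) = {Hold, Busy}
A[ack U (~lock & ack)]: least fixpoint, start Z0 = Sat((~lock & ack)) = {Hold, Busy}, add states in Sat(ack) with every successor in Z. Already a fixed point.
Sat(A[ack U (~lock & ack)]) = {Hold, Busy}
Done ∉ Sat(A[ack U (~lock & ack)]) = {Hold, Busy}, so the formula does not hold at Done.

No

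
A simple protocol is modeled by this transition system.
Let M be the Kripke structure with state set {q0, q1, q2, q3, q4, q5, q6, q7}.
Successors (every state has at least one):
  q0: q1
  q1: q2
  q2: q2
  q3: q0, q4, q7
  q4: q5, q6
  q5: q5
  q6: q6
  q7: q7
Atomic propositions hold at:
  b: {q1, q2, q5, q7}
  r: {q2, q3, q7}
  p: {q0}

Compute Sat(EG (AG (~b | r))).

Sat(~b) = {q0, q3, q4, q6}
Sat(~b | r) = {q0, q2, q3, q4, q6, q7}
AG (~b | r): greatest fixpoint, start Z0 = {q0, q2, q3, q4, q6, q7}, keep only states in Sat with every successor in Z. Z1 = {q2, q3, q6, q7}; Z2 = {q2, q6, q7}; fixed.
Sat(AG (~b | r)) = {q2, q6, q7}
EG (AG (~b | r)): greatest fixpoint, start Z0 = {q2, q6, q7}, keep only states in Sat with some successor in Z. Already a fixed point.
Sat(EG (AG (~b | r))) = {q2, q6, q7}

{q2, q6, q7}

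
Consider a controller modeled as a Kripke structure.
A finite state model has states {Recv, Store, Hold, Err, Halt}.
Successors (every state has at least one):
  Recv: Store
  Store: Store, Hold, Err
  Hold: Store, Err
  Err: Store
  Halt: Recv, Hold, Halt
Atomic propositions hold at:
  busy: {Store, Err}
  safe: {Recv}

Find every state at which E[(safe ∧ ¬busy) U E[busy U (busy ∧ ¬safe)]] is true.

Sat(¬busy) = {Recv, Hold, Halt}
Sat(safe ∧ ¬busy) = {Recv}
Sat(¬safe) = {Store, Hold, Err, Halt}
Sat(busy ∧ ¬safe) = {Store, Err}
E[busy U (busy ∧ ¬safe)]: least fixpoint, start Z0 = Sat((busy ∧ ¬safe)) = {Store, Err}, add states in Sat(busy) with some successor in Z. Already a fixed point.
Sat(E[busy U (busy ∧ ¬safe)]) = {Store, Err}
E[(safe ∧ ¬busy) U E[busy U (busy ∧ ¬safe)]]: least fixpoint, start Z0 = Sat(E[busy U (busy ∧ ¬safe)]) = {Store, Err}, add states in Sat(safe ∧ ¬busy) with some successor in Z. Z1 = {Recv, Store, Err}; fixed.
Sat(E[(safe ∧ ¬busy) U E[busy U (busy ∧ ¬safe)]]) = {Recv, Store, Err}

{Recv, Store, Err}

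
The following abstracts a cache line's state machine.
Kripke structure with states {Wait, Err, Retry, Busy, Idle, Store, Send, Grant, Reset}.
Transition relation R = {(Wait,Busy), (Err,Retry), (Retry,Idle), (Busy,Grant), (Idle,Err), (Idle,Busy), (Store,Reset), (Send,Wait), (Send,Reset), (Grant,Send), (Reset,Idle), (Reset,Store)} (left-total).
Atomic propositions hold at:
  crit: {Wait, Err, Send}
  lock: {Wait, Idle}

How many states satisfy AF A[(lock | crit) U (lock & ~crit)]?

Sat(lock | crit) = {Wait, Err, Idle, Send}
Sat(~crit) = {Retry, Busy, Idle, Store, Grant, Reset}
Sat(lock & ~crit) = {Idle}
A[(lock | crit) U (lock & ~crit)]: least fixpoint, start Z0 = Sat((lock & ~crit)) = {Idle}, add states in Sat(lock | crit) with every successor in Z. Already a fixed point.
Sat(A[(lock | crit) U (lock & ~crit)]) = {Idle}
AF A[(lock | crit) U (lock & ~crit)]: least fixpoint, start Z0 = {Idle}, add states with every successor in Z. Z1 = {Retry, Idle}; Z2 = {Err, Retry, Idle}; fixed.
Sat(AF A[(lock | crit) U (lock & ~crit)]) = {Err, Retry, Idle}
|Sat(AF A[(lock | crit) U (lock & ~crit)])| = |{Err, Retry, Idle}| = 3.

3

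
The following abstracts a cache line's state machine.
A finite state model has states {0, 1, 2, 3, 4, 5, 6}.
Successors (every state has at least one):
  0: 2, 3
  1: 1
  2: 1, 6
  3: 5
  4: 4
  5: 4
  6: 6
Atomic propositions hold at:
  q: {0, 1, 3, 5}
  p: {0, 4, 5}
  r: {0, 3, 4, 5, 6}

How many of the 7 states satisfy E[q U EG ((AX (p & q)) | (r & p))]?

4

Sat(p & q) = {0, 5}
Sat(AX (p & q)) = {s : every successor in {0, 5}} = {3}
Sat(r & p) = {0, 4, 5}
Sat((AX (p & q)) | (r & p)) = {0, 3, 4, 5}
EG ((AX (p & q)) | (r & p)): greatest fixpoint, start Z0 = {0, 3, 4, 5}, keep only states in Sat with some successor in Z. Already a fixed point.
Sat(EG ((AX (p & q)) | (r & p))) = {0, 3, 4, 5}
E[q U EG ((AX (p & q)) | (r & p))]: least fixpoint, start Z0 = Sat(EG ((AX (p & q)) | (r & p))) = {0, 3, 4, 5}, add states in Sat(q) with some successor in Z. Already a fixed point.
Sat(E[q U EG ((AX (p & q)) | (r & p))]) = {0, 3, 4, 5}
|Sat(E[q U EG ((AX (p & q)) | (r & p))])| = |{0, 3, 4, 5}| = 4.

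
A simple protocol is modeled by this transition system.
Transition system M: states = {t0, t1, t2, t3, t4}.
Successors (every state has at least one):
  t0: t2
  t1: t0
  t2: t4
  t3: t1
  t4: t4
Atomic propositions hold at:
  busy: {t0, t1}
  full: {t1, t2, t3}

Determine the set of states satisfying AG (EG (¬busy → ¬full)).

{t4}

Sat(¬busy) = {t2, t3, t4}
Sat(¬full) = {t0, t4}
Sat(¬busy → ¬full) = {t0, t1, t4}
EG (¬busy → ¬full): greatest fixpoint, start Z0 = {t0, t1, t4}, keep only states in Sat with some successor in Z. Z1 = {t1, t4}; Z2 = {t4}; fixed.
Sat(EG (¬busy → ¬full)) = {t4}
AG (EG (¬busy → ¬full)): greatest fixpoint, start Z0 = {t4}, keep only states in Sat with every successor in Z. Already a fixed point.
Sat(AG (EG (¬busy → ¬full))) = {t4}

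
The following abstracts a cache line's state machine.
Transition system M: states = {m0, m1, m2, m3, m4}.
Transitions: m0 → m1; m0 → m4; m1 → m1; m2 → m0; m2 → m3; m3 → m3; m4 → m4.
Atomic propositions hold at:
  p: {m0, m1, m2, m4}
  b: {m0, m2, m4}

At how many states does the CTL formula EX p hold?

Sat(EX p) = {s : some successor in {m0, m1, m2, m4}} = {m0, m1, m2, m4}
|Sat(EX p)| = |{m0, m1, m2, m4}| = 4.

4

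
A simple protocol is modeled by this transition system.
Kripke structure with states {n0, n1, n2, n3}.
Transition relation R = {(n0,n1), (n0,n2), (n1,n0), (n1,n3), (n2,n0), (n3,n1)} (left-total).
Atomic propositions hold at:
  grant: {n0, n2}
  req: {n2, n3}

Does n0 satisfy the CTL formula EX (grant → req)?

Sat(grant → req) = {n1, n2, n3}
Sat(EX (grant → req)) = {s : some successor in {n1, n2, n3}} = {n0, n1, n3}
n0 ∈ Sat(EX (grant → req)) = {n0, n1, n3}, so the formula holds at n0.

Yes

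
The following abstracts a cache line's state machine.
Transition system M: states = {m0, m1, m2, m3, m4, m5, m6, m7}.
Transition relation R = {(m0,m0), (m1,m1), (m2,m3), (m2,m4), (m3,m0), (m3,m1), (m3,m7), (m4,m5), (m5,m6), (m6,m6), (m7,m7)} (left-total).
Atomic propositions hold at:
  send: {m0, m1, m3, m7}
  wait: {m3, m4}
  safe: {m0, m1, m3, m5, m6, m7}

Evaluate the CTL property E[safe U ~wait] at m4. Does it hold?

Sat(~wait) = {m0, m1, m2, m5, m6, m7}
E[safe U ~wait]: least fixpoint, start Z0 = Sat(~wait) = {m0, m1, m2, m5, m6, m7}, add states in Sat(safe) with some successor in Z. Z1 = {m0, m1, m2, m3, m5, m6, m7}; fixed.
Sat(E[safe U ~wait]) = {m0, m1, m2, m3, m5, m6, m7}
m4 ∉ Sat(E[safe U ~wait]) = {m0, m1, m2, m3, m5, m6, m7}, so the formula does not hold at m4.

No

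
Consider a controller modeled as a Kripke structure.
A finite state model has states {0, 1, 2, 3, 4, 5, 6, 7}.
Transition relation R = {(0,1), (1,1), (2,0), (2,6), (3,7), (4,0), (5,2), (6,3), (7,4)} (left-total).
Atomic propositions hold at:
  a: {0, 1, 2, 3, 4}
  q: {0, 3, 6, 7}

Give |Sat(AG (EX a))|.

4

Sat(EX a) = {s : some successor in {0, 1, 2, 3, 4}} = {0, 1, 2, 4, 5, 6, 7}
AG (EX a): greatest fixpoint, start Z0 = {0, 1, 2, 4, 5, 6, 7}, keep only states in Sat with every successor in Z. Z1 = {0, 1, 2, 4, 5, 7}; Z2 = {0, 1, 4, 5, 7}; Z3 = {0, 1, 4, 7}; fixed.
Sat(AG (EX a)) = {0, 1, 4, 7}
|Sat(AG (EX a))| = |{0, 1, 4, 7}| = 4.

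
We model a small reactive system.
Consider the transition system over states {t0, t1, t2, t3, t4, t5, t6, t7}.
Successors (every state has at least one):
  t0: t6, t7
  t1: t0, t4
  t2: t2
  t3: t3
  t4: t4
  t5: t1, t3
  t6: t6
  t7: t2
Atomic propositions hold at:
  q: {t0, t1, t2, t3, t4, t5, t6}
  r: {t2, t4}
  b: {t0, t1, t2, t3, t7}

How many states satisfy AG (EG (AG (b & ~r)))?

1

Sat(~r) = {t0, t1, t3, t5, t6, t7}
Sat(b & ~r) = {t0, t1, t3, t7}
AG (b & ~r): greatest fixpoint, start Z0 = {t0, t1, t3, t7}, keep only states in Sat with every successor in Z. Z1 = {t3}; fixed.
Sat(AG (b & ~r)) = {t3}
EG (AG (b & ~r)): greatest fixpoint, start Z0 = {t3}, keep only states in Sat with some successor in Z. Already a fixed point.
Sat(EG (AG (b & ~r))) = {t3}
AG (EG (AG (b & ~r))): greatest fixpoint, start Z0 = {t3}, keep only states in Sat with every successor in Z. Already a fixed point.
Sat(AG (EG (AG (b & ~r)))) = {t3}
|Sat(AG (EG (AG (b & ~r))))| = |{t3}| = 1.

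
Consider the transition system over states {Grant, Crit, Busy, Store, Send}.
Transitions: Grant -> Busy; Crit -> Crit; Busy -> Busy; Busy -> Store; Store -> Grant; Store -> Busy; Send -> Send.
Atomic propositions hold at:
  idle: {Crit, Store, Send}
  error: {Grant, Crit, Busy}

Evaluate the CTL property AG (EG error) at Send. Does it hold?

EG error: greatest fixpoint, start Z0 = {Grant, Crit, Busy}, keep only states in Sat with some successor in Z. Already a fixed point.
Sat(EG error) = {Grant, Crit, Busy}
AG (EG error): greatest fixpoint, start Z0 = {Grant, Crit, Busy}, keep only states in Sat with every successor in Z. Z1 = {Grant, Crit}; Z2 = {Crit}; fixed.
Sat(AG (EG error)) = {Crit}
Send ∉ Sat(AG (EG error)) = {Crit}, so the formula does not hold at Send.

No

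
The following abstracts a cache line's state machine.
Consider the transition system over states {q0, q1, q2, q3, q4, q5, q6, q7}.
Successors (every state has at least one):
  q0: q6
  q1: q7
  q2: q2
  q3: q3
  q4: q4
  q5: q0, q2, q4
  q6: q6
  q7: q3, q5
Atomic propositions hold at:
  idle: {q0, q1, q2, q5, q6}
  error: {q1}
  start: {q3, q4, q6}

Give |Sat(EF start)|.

EF start: least fixpoint, start Z0 = {q3, q4, q6}, add states with some successor in Z. Z1 = {q0, q3, q4, q5, q6, q7}; Z2 = {q0, q1, q3, q4, q5, q6, q7}; fixed.
Sat(EF start) = {q0, q1, q3, q4, q5, q6, q7}
|Sat(EF start)| = |{q0, q1, q3, q4, q5, q6, q7}| = 7.

7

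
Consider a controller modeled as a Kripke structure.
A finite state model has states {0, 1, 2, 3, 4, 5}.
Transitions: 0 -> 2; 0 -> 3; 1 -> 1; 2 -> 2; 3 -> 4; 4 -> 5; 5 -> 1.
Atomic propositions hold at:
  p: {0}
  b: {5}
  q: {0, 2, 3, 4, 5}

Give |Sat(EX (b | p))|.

Sat(b | p) = {0, 5}
Sat(EX (b | p)) = {s : some successor in {0, 5}} = {4}
|Sat(EX (b | p))| = |{4}| = 1.

1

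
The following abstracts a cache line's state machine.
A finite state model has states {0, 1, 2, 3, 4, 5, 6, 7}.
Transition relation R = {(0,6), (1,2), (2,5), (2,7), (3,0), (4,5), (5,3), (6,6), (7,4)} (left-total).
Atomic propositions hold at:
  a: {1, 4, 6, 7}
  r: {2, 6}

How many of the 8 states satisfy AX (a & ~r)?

1

Sat(~r) = {0, 1, 3, 4, 5, 7}
Sat(a & ~r) = {1, 4, 7}
Sat(AX (a & ~r)) = {s : every successor in {1, 4, 7}} = {7}
|Sat(AX (a & ~r))| = |{7}| = 1.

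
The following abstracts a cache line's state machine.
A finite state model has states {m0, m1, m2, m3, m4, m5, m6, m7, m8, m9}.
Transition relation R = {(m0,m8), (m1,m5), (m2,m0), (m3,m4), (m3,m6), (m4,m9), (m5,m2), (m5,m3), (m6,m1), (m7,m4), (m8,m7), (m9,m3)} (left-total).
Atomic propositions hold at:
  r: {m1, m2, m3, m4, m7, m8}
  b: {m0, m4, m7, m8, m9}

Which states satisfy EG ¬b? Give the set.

{m1, m3, m5, m6}

Sat(¬b) = {m1, m2, m3, m5, m6}
EG ¬b: greatest fixpoint, start Z0 = {m1, m2, m3, m5, m6}, keep only states in Sat with some successor in Z. Z1 = {m1, m3, m5, m6}; fixed.
Sat(EG ¬b) = {m1, m3, m5, m6}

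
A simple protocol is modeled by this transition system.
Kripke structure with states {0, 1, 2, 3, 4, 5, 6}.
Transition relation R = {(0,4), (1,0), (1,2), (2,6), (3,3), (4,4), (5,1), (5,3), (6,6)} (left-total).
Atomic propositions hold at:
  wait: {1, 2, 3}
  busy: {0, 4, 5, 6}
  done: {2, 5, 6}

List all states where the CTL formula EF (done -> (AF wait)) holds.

AF wait: least fixpoint, start Z0 = {1, 2, 3}, add states with every successor in Z. Z1 = {1, 2, 3, 5}; fixed.
Sat(AF wait) = {1, 2, 3, 5}
Sat(done -> (AF wait)) = {0, 1, 2, 3, 4, 5}
EF (done -> (AF wait)): least fixpoint, start Z0 = {0, 1, 2, 3, 4, 5}, add states with some successor in Z. Already a fixed point.
Sat(EF (done -> (AF wait))) = {0, 1, 2, 3, 4, 5}

{0, 1, 2, 3, 4, 5}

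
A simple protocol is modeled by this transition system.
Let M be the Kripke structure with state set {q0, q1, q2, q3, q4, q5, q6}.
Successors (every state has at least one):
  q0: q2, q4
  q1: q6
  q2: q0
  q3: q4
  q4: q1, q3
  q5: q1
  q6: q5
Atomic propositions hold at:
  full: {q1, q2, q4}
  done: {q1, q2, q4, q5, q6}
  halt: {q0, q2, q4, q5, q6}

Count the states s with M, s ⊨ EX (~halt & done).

2

Sat(~halt) = {q1, q3}
Sat(~halt & done) = {q1}
Sat(EX (~halt & done)) = {s : some successor in {q1}} = {q4, q5}
|Sat(EX (~halt & done))| = |{q4, q5}| = 2.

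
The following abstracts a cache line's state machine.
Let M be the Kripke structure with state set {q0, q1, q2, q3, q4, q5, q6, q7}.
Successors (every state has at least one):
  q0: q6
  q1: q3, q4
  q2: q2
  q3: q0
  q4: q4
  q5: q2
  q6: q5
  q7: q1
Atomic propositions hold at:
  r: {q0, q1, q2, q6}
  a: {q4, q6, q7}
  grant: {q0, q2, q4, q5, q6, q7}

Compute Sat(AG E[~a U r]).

{q0, q2, q3, q5, q6}

Sat(~a) = {q0, q1, q2, q3, q5}
E[~a U r]: least fixpoint, start Z0 = Sat(r) = {q0, q1, q2, q6}, add states in Sat(~a) with some successor in Z. Z1 = {q0, q1, q2, q3, q5, q6}; fixed.
Sat(E[~a U r]) = {q0, q1, q2, q3, q5, q6}
AG E[~a U r]: greatest fixpoint, start Z0 = {q0, q1, q2, q3, q5, q6}, keep only states in Sat with every successor in Z. Z1 = {q0, q2, q3, q5, q6}; fixed.
Sat(AG E[~a U r]) = {q0, q2, q3, q5, q6}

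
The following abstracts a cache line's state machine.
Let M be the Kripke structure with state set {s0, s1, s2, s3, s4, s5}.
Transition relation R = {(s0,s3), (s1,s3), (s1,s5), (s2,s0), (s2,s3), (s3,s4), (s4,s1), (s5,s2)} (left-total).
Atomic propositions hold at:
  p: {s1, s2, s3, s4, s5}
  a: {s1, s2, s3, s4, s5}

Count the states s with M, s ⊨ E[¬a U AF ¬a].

Sat(¬a) = {s0}
AF ¬a: least fixpoint, start Z0 = {s0}, add states with every successor in Z. Already a fixed point.
Sat(AF ¬a) = {s0}
E[¬a U AF ¬a]: least fixpoint, start Z0 = Sat(AF ¬a) = {s0}, add states in Sat(¬a) with some successor in Z. Already a fixed point.
Sat(E[¬a U AF ¬a]) = {s0}
|Sat(E[¬a U AF ¬a])| = |{s0}| = 1.

1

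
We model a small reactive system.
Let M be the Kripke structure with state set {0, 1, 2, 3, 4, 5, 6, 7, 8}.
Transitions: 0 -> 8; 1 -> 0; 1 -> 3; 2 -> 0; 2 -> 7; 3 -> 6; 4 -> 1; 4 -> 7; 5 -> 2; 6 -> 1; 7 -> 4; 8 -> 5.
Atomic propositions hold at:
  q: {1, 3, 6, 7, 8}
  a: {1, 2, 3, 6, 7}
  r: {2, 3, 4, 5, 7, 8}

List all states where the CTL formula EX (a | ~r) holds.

{1, 2, 3, 4, 5, 6}

Sat(~r) = {0, 1, 6}
Sat(a | ~r) = {0, 1, 2, 3, 6, 7}
Sat(EX (a | ~r)) = {s : some successor in {0, 1, 2, 3, 6, 7}} = {1, 2, 3, 4, 5, 6}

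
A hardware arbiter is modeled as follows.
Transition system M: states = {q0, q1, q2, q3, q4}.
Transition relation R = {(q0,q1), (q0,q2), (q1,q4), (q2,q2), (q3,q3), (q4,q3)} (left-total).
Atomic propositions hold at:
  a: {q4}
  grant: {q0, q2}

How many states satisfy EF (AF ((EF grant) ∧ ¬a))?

2

EF grant: least fixpoint, start Z0 = {q0, q2}, add states with some successor in Z. Already a fixed point.
Sat(EF grant) = {q0, q2}
Sat(¬a) = {q0, q1, q2, q3}
Sat((EF grant) ∧ ¬a) = {q0, q2}
AF ((EF grant) ∧ ¬a): least fixpoint, start Z0 = {q0, q2}, add states with every successor in Z. Already a fixed point.
Sat(AF ((EF grant) ∧ ¬a)) = {q0, q2}
EF (AF ((EF grant) ∧ ¬a)): least fixpoint, start Z0 = {q0, q2}, add states with some successor in Z. Already a fixed point.
Sat(EF (AF ((EF grant) ∧ ¬a))) = {q0, q2}
|Sat(EF (AF ((EF grant) ∧ ¬a)))| = |{q0, q2}| = 2.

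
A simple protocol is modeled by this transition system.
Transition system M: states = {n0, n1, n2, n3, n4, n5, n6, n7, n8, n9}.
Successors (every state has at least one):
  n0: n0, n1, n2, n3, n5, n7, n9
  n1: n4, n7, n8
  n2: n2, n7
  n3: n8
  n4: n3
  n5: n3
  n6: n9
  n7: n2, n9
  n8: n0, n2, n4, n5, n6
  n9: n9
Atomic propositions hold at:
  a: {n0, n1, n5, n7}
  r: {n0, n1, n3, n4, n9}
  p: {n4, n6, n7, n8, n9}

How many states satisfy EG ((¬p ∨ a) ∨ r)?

5

Sat(¬p) = {n0, n1, n2, n3, n5}
Sat(¬p ∨ a) = {n0, n1, n2, n3, n5, n7}
Sat((¬p ∨ a) ∨ r) = {n0, n1, n2, n3, n4, n5, n7, n9}
EG ((¬p ∨ a) ∨ r): greatest fixpoint, start Z0 = {n0, n1, n2, n3, n4, n5, n7, n9}, keep only states in Sat with some successor in Z. Z1 = {n0, n1, n2, n4, n5, n7, n9}; Z2 = {n0, n1, n2, n7, n9}; fixed.
Sat(EG ((¬p ∨ a) ∨ r)) = {n0, n1, n2, n7, n9}
|Sat(EG ((¬p ∨ a) ∨ r))| = |{n0, n1, n2, n7, n9}| = 5.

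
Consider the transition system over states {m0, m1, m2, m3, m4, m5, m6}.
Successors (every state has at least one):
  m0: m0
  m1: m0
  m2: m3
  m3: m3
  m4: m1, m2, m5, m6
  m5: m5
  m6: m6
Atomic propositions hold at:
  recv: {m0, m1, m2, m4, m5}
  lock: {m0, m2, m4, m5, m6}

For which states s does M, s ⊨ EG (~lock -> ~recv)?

{m0, m2, m3, m4, m5, m6}

Sat(~lock) = {m1, m3}
Sat(~recv) = {m3, m6}
Sat(~lock -> ~recv) = {m0, m2, m3, m4, m5, m6}
EG (~lock -> ~recv): greatest fixpoint, start Z0 = {m0, m2, m3, m4, m5, m6}, keep only states in Sat with some successor in Z. Already a fixed point.
Sat(EG (~lock -> ~recv)) = {m0, m2, m3, m4, m5, m6}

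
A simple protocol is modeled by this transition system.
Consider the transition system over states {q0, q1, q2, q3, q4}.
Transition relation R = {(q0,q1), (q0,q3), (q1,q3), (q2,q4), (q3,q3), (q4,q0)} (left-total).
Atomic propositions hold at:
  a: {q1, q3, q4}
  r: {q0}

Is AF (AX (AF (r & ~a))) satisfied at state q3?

Sat(~a) = {q0, q2}
Sat(r & ~a) = {q0}
AF (r & ~a): least fixpoint, start Z0 = {q0}, add states with every successor in Z. Z1 = {q0, q4}; Z2 = {q0, q2, q4}; fixed.
Sat(AF (r & ~a)) = {q0, q2, q4}
Sat(AX (AF (r & ~a))) = {s : every successor in {q0, q2, q4}} = {q2, q4}
AF (AX (AF (r & ~a))): least fixpoint, start Z0 = {q2, q4}, add states with every successor in Z. Already a fixed point.
Sat(AF (AX (AF (r & ~a)))) = {q2, q4}
q3 ∉ Sat(AF (AX (AF (r & ~a)))) = {q2, q4}, so the formula does not hold at q3.

No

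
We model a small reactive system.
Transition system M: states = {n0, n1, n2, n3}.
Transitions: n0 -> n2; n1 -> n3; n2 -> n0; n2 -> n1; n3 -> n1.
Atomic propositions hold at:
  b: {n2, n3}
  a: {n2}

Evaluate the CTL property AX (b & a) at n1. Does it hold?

No

Sat(b & a) = {n2}
Sat(AX (b & a)) = {s : every successor in {n2}} = {n0}
n1 ∉ Sat(AX (b & a)) = {n0}, so the formula does not hold at n1.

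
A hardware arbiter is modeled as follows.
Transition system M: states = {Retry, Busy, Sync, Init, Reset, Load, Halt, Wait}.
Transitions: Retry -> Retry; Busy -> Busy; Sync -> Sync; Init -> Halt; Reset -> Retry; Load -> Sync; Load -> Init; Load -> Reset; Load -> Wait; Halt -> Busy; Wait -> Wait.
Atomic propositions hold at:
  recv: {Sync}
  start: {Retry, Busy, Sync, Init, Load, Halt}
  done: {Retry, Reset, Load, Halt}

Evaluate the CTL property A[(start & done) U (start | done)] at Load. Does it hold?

Yes

Sat(start & done) = {Retry, Load, Halt}
Sat(start | done) = {Retry, Busy, Sync, Init, Reset, Load, Halt}
A[(start & done) U (start | done)]: least fixpoint, start Z0 = Sat((start | done)) = {Retry, Busy, Sync, Init, Reset, Load, Halt}, add states in Sat(start & done) with every successor in Z. Already a fixed point.
Sat(A[(start & done) U (start | done)]) = {Retry, Busy, Sync, Init, Reset, Load, Halt}
Load ∈ Sat(A[(start & done) U (start | done)]) = {Retry, Busy, Sync, Init, Reset, Load, Halt}, so the formula holds at Load.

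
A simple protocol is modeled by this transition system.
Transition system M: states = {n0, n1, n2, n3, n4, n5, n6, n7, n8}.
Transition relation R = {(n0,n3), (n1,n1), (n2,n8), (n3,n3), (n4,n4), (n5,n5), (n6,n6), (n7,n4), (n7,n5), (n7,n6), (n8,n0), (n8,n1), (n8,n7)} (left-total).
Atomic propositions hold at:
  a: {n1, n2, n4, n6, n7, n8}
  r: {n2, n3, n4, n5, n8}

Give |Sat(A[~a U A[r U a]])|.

6

Sat(~a) = {n0, n3, n5}
A[r U a]: least fixpoint, start Z0 = Sat(a) = {n1, n2, n4, n6, n7, n8}, add states in Sat(r) with every successor in Z. Already a fixed point.
Sat(A[r U a]) = {n1, n2, n4, n6, n7, n8}
A[~a U A[r U a]]: least fixpoint, start Z0 = Sat(A[r U a]) = {n1, n2, n4, n6, n7, n8}, add states in Sat(~a) with every successor in Z. Already a fixed point.
Sat(A[~a U A[r U a]]) = {n1, n2, n4, n6, n7, n8}
|Sat(A[~a U A[r U a]])| = |{n1, n2, n4, n6, n7, n8}| = 6.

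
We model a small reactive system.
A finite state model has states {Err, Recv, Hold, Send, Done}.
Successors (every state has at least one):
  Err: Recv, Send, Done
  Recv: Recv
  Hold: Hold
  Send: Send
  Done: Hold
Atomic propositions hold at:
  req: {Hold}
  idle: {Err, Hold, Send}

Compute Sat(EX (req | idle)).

Sat(req | idle) = {Err, Hold, Send}
Sat(EX (req | idle)) = {s : some successor in {Err, Hold, Send}} = {Err, Hold, Send, Done}

{Err, Hold, Send, Done}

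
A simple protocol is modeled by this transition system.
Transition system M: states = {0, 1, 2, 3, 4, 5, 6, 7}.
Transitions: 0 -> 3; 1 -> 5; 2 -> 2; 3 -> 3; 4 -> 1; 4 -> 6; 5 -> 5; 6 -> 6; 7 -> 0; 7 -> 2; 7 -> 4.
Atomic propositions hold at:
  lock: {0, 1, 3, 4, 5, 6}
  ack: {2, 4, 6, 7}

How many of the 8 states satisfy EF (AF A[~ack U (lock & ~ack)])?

Sat(~ack) = {0, 1, 3, 5}
Sat(lock & ~ack) = {0, 1, 3, 5}
A[~ack U (lock & ~ack)]: least fixpoint, start Z0 = Sat((lock & ~ack)) = {0, 1, 3, 5}, add states in Sat(~ack) with every successor in Z. Already a fixed point.
Sat(A[~ack U (lock & ~ack)]) = {0, 1, 3, 5}
AF A[~ack U (lock & ~ack)]: least fixpoint, start Z0 = {0, 1, 3, 5}, add states with every successor in Z. Already a fixed point.
Sat(AF A[~ack U (lock & ~ack)]) = {0, 1, 3, 5}
EF (AF A[~ack U (lock & ~ack)]): least fixpoint, start Z0 = {0, 1, 3, 5}, add states with some successor in Z. Z1 = {0, 1, 3, 4, 5, 7}; fixed.
Sat(EF (AF A[~ack U (lock & ~ack)])) = {0, 1, 3, 4, 5, 7}
|Sat(EF (AF A[~ack U (lock & ~ack)]))| = |{0, 1, 3, 4, 5, 7}| = 6.

6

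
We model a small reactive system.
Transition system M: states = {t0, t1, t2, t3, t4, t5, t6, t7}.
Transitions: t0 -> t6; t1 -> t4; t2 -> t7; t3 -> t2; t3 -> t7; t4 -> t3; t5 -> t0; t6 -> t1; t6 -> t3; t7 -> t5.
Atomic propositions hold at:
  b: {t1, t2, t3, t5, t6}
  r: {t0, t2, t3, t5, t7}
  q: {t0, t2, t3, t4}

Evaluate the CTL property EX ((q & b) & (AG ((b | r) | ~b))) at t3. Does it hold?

Sat(q & b) = {t2, t3}
Sat(b | r) = {t0, t1, t2, t3, t5, t6, t7}
Sat(~b) = {t0, t4, t7}
Sat((b | r) | ~b) = {t0, t1, t2, t3, t4, t5, t6, t7}
AG ((b | r) | ~b): greatest fixpoint, start Z0 = {t0, t1, t2, t3, t4, t5, t6, t7}, keep only states in Sat with every successor in Z. Already a fixed point.
Sat(AG ((b | r) | ~b)) = {t0, t1, t2, t3, t4, t5, t6, t7}
Sat((q & b) & (AG ((b | r) | ~b))) = {t2, t3}
Sat(EX ((q & b) & (AG ((b | r) | ~b)))) = {s : some successor in {t2, t3}} = {t3, t4, t6}
t3 ∈ Sat(EX ((q & b) & (AG ((b | r) | ~b)))) = {t3, t4, t6}, so the formula holds at t3.

Yes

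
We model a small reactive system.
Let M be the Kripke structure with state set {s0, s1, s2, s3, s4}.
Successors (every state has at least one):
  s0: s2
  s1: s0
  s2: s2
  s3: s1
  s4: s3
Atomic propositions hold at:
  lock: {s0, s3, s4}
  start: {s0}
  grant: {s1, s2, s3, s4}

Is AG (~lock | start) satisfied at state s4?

Sat(~lock) = {s1, s2}
Sat(~lock | start) = {s0, s1, s2}
AG (~lock | start): greatest fixpoint, start Z0 = {s0, s1, s2}, keep only states in Sat with every successor in Z. Already a fixed point.
Sat(AG (~lock | start)) = {s0, s1, s2}
s4 ∉ Sat(AG (~lock | start)) = {s0, s1, s2}, so the formula does not hold at s4.

No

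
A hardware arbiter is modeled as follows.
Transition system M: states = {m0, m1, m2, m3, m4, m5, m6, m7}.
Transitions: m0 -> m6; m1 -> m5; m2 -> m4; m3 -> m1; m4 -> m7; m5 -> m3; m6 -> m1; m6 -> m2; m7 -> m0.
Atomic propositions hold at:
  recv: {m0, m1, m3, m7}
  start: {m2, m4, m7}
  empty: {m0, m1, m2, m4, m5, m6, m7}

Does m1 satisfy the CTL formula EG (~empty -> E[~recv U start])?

No

Sat(~empty) = {m3}
Sat(~recv) = {m2, m4, m5, m6}
E[~recv U start]: least fixpoint, start Z0 = Sat(start) = {m2, m4, m7}, add states in Sat(~recv) with some successor in Z. Z1 = {m2, m4, m6, m7}; fixed.
Sat(E[~recv U start]) = {m2, m4, m6, m7}
Sat(~empty -> E[~recv U start]) = {m0, m1, m2, m4, m5, m6, m7}
EG (~empty -> E[~recv U start]): greatest fixpoint, start Z0 = {m0, m1, m2, m4, m5, m6, m7}, keep only states in Sat with some successor in Z. Z1 = {m0, m1, m2, m4, m6, m7}; Z2 = {m0, m2, m4, m6, m7}; fixed.
Sat(EG (~empty -> E[~recv U start])) = {m0, m2, m4, m6, m7}
m1 ∉ Sat(EG (~empty -> E[~recv U start])) = {m0, m2, m4, m6, m7}, so the formula does not hold at m1.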